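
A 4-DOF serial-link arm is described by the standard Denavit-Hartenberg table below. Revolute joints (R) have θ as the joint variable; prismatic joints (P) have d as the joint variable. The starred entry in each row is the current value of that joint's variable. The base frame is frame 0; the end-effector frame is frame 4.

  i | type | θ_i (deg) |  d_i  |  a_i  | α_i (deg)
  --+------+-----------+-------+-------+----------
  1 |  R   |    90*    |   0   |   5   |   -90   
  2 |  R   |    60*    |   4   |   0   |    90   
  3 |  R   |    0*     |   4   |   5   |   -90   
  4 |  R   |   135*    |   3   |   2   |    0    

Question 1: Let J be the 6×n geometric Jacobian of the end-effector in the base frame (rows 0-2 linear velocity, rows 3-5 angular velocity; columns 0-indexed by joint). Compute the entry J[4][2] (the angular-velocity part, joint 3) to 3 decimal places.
0.866

axis z_2 = (0.0000,0.8660,0.5000); lever o_n−o_2 = (-3.0000,4.0322,-1.8125)
cross product → J_v[:, 2] = (-3.5858,-1.5000,2.5981)
J_ω[:, 2] = z_2
entry J[4][2] = 0.8660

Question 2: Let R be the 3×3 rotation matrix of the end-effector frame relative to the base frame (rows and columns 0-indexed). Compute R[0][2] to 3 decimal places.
End-effector z-axis (col 2 of R) = (-1.0000,0.0000,0.0000)
R[0][2] = -1.0000

-1.000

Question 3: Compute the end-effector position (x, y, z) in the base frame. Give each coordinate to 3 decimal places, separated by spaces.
-7.000 9.032 -1.812

after link 1: o_1 = (0.0000, 5.0000, 0.0000)
after link 2: o_2 = (-4.0000, 5.0000, 0.0000)
after link 3: o_3 = (-4.0000, 10.9641, -2.3301)
after link 4: o_4 = (-7.0000, 9.0322, -1.8125)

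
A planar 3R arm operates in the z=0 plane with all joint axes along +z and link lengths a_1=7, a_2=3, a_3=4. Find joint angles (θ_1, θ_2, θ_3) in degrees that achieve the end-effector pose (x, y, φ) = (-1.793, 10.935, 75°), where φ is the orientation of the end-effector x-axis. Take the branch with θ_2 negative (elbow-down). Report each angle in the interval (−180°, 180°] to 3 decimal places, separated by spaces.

134.998 -89.997 29.999

wrist centre = target − a_3·(cos φ, sin φ) = (-2.8283, 7.0713)
cos θ_2 = (58.0024−7²−3²)/(2·7·3) = 0.0001; θ_2 = -89.9967° (elbow-down)
β = atan2(7.0713,-2.8283) = 111.7997°; ψ = atan2(-3.0000,7.0002) = -23.1981°
θ_1 = β − ψ = 134.9978°
θ_3 = φ − θ_1 − θ_2 = 29.9989° (wrapped to (-180°,180°])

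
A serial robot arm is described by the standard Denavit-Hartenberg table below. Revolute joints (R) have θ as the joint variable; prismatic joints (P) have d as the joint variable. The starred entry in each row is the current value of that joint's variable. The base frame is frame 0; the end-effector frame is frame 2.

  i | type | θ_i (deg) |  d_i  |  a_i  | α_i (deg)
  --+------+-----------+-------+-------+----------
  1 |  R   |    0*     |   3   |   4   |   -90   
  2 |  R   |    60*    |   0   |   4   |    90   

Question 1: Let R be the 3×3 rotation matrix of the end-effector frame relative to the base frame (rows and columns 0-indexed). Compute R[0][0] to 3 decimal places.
0.500

End-effector x-axis (col 0 of R) = (0.5000,0.0000,-0.8660)
R[0][0] = 0.5000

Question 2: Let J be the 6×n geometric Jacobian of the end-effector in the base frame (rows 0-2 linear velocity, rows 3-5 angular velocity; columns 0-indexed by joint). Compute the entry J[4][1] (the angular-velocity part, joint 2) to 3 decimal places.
axis z_1 = (0.0000,1.0000,0.0000); lever o_n−o_1 = (2.0000,0.0000,-3.4641)
cross product → J_v[:, 1] = (-3.4641,0.0000,-2.0000)
J_ω[:, 1] = z_1
entry J[4][1] = 1.0000

1.000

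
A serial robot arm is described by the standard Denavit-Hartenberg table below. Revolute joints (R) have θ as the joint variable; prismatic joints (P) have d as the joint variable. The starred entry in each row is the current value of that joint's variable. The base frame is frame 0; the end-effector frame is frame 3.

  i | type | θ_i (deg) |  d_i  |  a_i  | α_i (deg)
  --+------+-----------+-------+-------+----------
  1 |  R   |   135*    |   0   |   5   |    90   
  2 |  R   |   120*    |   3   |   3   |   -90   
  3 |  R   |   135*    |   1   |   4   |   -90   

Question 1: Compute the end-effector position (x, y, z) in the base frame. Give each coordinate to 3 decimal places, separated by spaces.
after link 1: o_1 = (-3.5355, 3.5355, 0.0000)
after link 2: o_2 = (-0.3536, 4.5962, 2.5981)
after link 3: o_3 = (-2.7412, 2.9838, -0.3514)

-2.741 2.984 -0.351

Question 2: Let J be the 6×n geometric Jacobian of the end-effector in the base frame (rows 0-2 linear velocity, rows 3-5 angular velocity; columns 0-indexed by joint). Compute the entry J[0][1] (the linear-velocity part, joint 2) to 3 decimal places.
axis z_1 = (0.7071,0.7071,0.0000); lever o_n−o_1 = (0.7944,-0.5517,-0.3514)
cross product → J_v[:, 1] = (-0.2485,0.2485,-0.9518)
J_ω[:, 1] = z_1
entry J[0][1] = -0.2485

-0.248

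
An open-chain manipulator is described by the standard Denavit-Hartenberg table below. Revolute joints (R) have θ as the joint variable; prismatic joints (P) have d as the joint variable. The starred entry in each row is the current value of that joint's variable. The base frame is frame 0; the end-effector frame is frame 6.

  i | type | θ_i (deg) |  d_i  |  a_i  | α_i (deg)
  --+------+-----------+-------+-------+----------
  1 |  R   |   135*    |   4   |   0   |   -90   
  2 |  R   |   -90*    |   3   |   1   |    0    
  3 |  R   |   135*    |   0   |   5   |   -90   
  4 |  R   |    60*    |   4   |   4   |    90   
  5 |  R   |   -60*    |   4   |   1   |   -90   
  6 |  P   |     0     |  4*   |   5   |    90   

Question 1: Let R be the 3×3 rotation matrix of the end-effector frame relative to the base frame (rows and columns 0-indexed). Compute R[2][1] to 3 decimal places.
End-effector y-axis (col 1 of R) = (0.5638,0.4968,-0.6597)
R[2][1] = -0.6597

-0.660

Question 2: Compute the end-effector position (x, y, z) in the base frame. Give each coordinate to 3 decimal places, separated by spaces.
after link 1: o_1 = (0.0000, 0.0000, 4.0000)
after link 2: o_2 = (-2.1213, -2.1213, 5.0000)
after link 3: o_3 = (-4.6213, 0.3787, 1.4645)
after link 4: o_4 = (-1.1718, 1.8282, -2.7782)
after link 5: o_5 = (-4.5699, 3.0102, -4.7921)
after link 6: o_6 = (-3.5738, 9.3185, -5.2530)

-3.574 9.319 -5.253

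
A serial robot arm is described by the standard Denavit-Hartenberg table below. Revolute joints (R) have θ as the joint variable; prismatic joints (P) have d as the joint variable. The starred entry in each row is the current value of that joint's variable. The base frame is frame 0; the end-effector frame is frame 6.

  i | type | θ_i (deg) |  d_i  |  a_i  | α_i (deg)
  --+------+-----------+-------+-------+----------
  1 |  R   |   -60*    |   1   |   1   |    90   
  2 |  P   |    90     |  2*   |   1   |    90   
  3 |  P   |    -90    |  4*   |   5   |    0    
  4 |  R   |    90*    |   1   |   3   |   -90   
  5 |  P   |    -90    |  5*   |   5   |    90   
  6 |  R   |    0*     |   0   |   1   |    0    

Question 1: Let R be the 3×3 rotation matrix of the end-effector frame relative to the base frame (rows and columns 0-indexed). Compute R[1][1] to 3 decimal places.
-0.500

End-effector y-axis (col 1 of R) = (-0.8660,-0.5000,0.0000)
R[1][1] = -0.5000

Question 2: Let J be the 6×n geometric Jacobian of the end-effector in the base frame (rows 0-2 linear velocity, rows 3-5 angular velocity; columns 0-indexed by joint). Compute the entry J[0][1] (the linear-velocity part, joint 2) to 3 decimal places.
prismatic axis z_1 = (-0.8660,-0.5000,0.0000)
J_v[:, 1] = z_1; J_ω[:, 1] = (0,0,0)
entry J[0][1] = -0.8660

-0.866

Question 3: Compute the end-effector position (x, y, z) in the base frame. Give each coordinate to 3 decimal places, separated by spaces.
after link 1: o_1 = (0.5000, -0.8660, 1.0000)
after link 2: o_2 = (-1.2321, -1.8660, 2.0000)
after link 3: o_3 = (5.0981, -2.8301, 2.0000)
after link 4: o_4 = (5.5981, -3.6962, 5.0000)
after link 5: o_5 = (3.7679, -10.5263, 5.0000)
after link 6: o_6 = (4.2679, -11.3923, 5.0000)

4.268 -11.392 5.000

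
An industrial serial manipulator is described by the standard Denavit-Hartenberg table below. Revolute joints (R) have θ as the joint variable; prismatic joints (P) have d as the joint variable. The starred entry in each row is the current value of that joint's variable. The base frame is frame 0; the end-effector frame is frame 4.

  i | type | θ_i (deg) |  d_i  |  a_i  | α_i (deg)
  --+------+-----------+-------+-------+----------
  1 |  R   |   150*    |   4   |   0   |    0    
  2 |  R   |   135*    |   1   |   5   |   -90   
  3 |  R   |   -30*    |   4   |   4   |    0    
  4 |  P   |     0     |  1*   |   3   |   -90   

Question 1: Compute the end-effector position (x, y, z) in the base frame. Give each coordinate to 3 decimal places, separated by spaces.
7.693 -9.391 8.500

after link 1: o_1 = (0.0000, 0.0000, 4.0000)
after link 2: o_2 = (1.2941, -4.8296, 5.0000)
after link 3: o_3 = (6.0544, -7.1404, 7.0000)
after link 4: o_4 = (7.6927, -9.3911, 8.5000)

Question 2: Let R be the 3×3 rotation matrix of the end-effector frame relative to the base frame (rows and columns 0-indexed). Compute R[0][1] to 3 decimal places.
End-effector y-axis (col 1 of R) = (-0.9659,-0.2588,-0.0000)
R[0][1] = -0.9659

-0.966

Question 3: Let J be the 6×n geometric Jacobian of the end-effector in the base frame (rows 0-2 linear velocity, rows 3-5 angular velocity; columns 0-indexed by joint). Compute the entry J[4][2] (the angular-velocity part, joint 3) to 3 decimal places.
axis z_2 = (0.9659,0.2588,0.0000); lever o_n−o_2 = (6.3986,-4.5615,3.5000)
cross product → J_v[:, 2] = (0.9059,-3.3807,-6.0622)
J_ω[:, 2] = z_2
entry J[4][2] = 0.2588

0.259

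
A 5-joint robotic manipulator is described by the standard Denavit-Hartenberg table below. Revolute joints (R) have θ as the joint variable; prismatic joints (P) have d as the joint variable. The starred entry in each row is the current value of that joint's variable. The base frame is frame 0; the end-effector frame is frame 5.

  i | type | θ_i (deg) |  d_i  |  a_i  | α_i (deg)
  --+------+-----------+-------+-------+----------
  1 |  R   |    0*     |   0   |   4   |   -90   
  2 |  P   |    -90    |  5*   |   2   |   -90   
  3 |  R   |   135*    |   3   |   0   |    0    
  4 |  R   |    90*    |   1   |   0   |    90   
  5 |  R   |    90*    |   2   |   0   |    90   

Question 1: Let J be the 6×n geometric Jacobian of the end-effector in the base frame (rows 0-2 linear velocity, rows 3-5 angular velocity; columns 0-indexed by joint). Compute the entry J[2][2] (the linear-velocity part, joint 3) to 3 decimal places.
-1.414

axis z_2 = (1.0000,0.0000,-0.0000); lever o_n−o_2 = (4.0000,-1.4142,-1.4142)
cross product → J_v[:, 2] = (-0.0000,1.4142,-1.4142)
J_ω[:, 2] = z_2
entry J[2][2] = -1.4142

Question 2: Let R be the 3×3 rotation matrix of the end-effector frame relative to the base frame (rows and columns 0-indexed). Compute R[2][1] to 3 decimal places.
End-effector y-axis (col 1 of R) = (0.0000,-0.7071,-0.7071)
R[2][1] = -0.7071

-0.707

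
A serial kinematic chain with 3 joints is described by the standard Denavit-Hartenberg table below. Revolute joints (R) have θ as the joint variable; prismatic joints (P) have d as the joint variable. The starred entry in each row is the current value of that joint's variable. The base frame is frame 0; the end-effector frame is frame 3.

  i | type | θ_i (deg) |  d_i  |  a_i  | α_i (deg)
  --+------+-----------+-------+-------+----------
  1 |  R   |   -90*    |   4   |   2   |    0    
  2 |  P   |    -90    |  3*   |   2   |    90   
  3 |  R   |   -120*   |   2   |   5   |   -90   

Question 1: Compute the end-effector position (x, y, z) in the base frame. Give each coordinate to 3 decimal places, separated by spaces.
0.500 0.000 2.670

after link 1: o_1 = (0.0000, -2.0000, 4.0000)
after link 2: o_2 = (-2.0000, -2.0000, 7.0000)
after link 3: o_3 = (0.5000, 0.0000, 2.6699)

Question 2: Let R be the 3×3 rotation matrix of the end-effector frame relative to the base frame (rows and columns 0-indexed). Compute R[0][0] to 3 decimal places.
0.500

End-effector x-axis (col 0 of R) = (0.5000,0.0000,-0.8660)
R[0][0] = 0.5000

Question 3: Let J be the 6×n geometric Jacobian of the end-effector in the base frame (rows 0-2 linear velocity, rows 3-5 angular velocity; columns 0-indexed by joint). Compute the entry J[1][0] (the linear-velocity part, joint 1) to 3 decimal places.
axis z_0 = ẑ; lever o_n−o_0 = (0.5000,0.0000,2.6699)
cross product → J_v[:, 0] = (-0.0000,0.5000,0.0000)
J_ω[:, 0] = z_0
entry J[1][0] = 0.5000

0.500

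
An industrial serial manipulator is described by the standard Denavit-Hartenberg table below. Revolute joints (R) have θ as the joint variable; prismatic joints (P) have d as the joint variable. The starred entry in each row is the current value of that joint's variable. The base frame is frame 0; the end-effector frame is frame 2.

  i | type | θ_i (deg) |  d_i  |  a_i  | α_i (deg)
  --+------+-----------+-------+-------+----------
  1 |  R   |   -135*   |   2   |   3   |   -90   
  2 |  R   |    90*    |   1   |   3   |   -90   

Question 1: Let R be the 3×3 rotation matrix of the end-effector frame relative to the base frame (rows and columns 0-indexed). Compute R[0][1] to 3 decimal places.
End-effector y-axis (col 1 of R) = (-0.7071,0.7071,-0.0000)
R[0][1] = -0.7071

-0.707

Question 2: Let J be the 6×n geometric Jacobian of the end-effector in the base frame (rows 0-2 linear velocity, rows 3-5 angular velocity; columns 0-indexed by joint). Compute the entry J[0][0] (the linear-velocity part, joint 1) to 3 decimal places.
axis z_0 = ẑ; lever o_n−o_0 = (-1.4142,-2.8284,-1.0000)
cross product → J_v[:, 0] = (2.8284,-1.4142,0.0000)
J_ω[:, 0] = z_0
entry J[0][0] = 2.8284

2.828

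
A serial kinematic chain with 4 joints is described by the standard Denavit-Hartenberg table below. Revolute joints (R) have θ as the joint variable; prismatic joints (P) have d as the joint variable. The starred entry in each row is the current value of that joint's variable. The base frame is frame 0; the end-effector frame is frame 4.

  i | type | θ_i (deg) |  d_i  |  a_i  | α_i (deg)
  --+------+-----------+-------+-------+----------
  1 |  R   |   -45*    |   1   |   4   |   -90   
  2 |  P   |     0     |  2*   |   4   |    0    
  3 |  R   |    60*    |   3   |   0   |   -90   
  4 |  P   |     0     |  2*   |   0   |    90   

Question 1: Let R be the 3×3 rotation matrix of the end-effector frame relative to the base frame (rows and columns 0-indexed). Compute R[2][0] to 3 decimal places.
-0.866

End-effector x-axis (col 0 of R) = (0.3536,-0.3536,-0.8660)
R[2][0] = -0.8660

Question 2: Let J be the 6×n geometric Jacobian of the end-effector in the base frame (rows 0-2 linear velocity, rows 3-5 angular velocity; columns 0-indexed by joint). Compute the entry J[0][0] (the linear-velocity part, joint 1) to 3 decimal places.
axis z_0 = ẑ; lever o_n−o_0 = (7.9676,-0.8966,0.0000)
cross product → J_v[:, 0] = (0.8966,7.9676,-0.0000)
J_ω[:, 0] = z_0
entry J[0][0] = 0.8966

0.897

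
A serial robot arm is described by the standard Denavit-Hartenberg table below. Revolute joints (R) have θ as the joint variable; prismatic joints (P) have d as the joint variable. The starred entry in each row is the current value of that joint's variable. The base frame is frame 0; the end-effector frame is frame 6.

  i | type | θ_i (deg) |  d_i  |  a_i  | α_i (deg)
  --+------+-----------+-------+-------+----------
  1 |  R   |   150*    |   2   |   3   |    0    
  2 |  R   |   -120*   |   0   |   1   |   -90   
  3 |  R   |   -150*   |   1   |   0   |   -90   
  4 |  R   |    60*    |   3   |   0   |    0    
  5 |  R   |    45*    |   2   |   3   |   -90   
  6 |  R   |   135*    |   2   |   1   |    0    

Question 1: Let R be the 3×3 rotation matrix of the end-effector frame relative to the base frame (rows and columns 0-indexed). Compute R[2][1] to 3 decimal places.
0.704

End-effector y-axis (col 1 of R) = (-0.1726,0.6890,0.7039)
R[2][1] = 0.7039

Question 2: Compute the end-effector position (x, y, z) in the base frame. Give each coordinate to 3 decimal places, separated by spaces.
2.369 3.563 4.455

after link 1: o_1 = (-2.5981, 1.5000, 2.0000)
after link 2: o_2 = (-1.7321, 2.0000, 2.0000)
after link 3: o_3 = (-2.2321, 2.8660, 2.0000)
after link 4: o_4 = (-0.9330, 3.6160, 4.5981)
after link 5: o_5 = (1.9642, 1.9427, 5.9419)
after link 6: o_6 = (2.3694, 3.5630, 4.4551)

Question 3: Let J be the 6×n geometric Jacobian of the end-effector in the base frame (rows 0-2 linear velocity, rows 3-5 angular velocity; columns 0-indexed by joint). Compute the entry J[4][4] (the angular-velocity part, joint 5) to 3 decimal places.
axis z_4 = (0.4330,0.2500,0.8660); lever o_n−o_4 = (3.3024,-0.0530,-0.1430)
cross product → J_v[:, 4] = (0.0102,2.9218,-0.8486)
J_ω[:, 4] = z_4
entry J[4][4] = 0.2500

0.250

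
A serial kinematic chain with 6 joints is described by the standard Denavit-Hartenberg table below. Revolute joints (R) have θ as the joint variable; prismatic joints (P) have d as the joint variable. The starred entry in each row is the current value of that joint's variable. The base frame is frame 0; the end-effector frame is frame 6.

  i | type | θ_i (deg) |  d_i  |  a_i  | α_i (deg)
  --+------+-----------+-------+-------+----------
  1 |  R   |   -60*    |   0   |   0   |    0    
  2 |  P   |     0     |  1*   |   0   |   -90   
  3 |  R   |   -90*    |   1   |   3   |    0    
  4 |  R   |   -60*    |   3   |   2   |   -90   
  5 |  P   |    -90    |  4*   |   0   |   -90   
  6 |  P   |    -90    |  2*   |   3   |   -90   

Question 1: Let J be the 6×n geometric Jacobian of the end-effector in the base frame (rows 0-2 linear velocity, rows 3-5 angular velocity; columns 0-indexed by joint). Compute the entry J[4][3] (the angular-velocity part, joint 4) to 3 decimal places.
0.500

axis z_3 = (0.8660,0.5000,0.0000); lever o_n−o_3 = (2.6160,1.4689,8.0622)
cross product → J_v[:, 3] = (4.0311,-6.9821,-0.0359)
J_ω[:, 3] = z_3
entry J[4][3] = 0.5000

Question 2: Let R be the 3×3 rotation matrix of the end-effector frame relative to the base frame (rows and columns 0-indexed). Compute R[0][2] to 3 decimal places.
End-effector z-axis (col 2 of R) = (0.8660,0.5000,0.0000)
R[0][2] = 0.8660

0.866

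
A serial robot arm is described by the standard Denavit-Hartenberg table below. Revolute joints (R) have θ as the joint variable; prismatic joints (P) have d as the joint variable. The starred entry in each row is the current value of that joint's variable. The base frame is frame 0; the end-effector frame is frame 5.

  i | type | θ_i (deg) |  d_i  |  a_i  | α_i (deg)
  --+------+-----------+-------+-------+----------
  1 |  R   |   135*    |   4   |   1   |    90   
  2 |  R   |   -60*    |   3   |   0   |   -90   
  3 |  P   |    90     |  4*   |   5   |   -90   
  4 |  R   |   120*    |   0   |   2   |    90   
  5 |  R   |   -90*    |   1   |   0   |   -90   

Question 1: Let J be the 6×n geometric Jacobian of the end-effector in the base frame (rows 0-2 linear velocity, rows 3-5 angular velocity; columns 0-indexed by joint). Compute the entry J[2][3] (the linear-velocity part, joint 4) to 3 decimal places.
axis z_3 = (0.3536,-0.3536,0.8660); lever o_n−o_3 = (1.4616,-1.2721,-1.1160)
cross product → J_v[:, 3] = (1.4963,1.6603,0.0670)
J_ω[:, 3] = z_3
entry J[2][3] = 0.0670

0.067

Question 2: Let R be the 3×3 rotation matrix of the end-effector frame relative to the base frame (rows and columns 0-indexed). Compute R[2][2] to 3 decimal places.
-0.433

End-effector z-axis (col 2 of R) = (0.8839,-0.1768,-0.4330)
R[2][2] = -0.4330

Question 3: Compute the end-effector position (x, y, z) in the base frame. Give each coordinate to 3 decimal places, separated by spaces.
-3.109 0.470 4.884

after link 1: o_1 = (-0.7071, 0.7071, 4.0000)
after link 2: o_2 = (1.4142, 2.8284, 4.0000)
after link 3: o_3 = (-4.5708, 1.7424, 6.0000)
after link 4: o_4 = (-2.8030, 1.3888, 5.1340)
after link 5: o_5 = (-3.1092, 0.4703, 4.8840)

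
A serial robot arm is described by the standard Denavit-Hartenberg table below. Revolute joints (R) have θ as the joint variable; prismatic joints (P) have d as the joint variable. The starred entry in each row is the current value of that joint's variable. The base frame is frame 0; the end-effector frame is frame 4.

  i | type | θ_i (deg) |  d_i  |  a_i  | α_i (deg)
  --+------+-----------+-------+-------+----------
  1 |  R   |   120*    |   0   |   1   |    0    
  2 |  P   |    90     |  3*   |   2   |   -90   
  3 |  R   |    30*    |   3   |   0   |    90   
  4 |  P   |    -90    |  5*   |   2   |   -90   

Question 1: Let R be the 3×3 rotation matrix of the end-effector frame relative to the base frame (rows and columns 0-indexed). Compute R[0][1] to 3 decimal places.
0.433

End-effector y-axis (col 1 of R) = (0.4330,0.2500,-0.8660)
R[0][1] = 0.4330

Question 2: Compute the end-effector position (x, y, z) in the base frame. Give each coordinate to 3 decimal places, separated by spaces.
-3.897 -2.250 7.330

after link 1: o_1 = (-0.5000, 0.8660, 0.0000)
after link 2: o_2 = (-2.2321, -0.1340, 3.0000)
after link 3: o_3 = (-0.7321, -2.7321, 3.0000)
after link 4: o_4 = (-3.8971, -2.2500, 7.3301)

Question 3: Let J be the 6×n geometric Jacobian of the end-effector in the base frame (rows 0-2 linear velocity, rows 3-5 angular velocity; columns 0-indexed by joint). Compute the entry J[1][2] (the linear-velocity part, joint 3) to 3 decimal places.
-2.165

axis z_2 = (0.5000,-0.8660,0.0000); lever o_n−o_2 = (-1.6651,-2.1160,4.3301)
cross product → J_v[:, 2] = (-3.7500,-2.1651,-2.5000)
J_ω[:, 2] = z_2
entry J[1][2] = -2.1651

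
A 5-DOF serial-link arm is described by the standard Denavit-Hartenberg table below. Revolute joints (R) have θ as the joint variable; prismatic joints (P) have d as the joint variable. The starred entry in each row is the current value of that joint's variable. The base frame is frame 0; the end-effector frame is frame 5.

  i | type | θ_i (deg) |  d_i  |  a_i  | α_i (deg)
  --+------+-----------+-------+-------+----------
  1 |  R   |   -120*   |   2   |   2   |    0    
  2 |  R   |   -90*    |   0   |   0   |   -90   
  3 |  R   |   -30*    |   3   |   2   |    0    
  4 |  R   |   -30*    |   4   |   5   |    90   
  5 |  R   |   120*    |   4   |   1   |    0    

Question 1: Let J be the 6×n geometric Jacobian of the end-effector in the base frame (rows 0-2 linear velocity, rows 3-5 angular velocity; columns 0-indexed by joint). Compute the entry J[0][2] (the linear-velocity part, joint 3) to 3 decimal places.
axis z_2 = (-0.5000,-0.8660,0.0000); lever o_n−o_2 = (-4.3816,-6.5532,6.8971)
cross product → J_v[:, 2] = (-5.9731,3.4486,-0.5179)
J_ω[:, 2] = z_2
entry J[0][2] = -5.9731

-5.973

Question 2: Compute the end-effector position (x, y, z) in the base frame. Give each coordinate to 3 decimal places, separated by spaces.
after link 1: o_1 = (-1.0000, -1.7321, 2.0000)
after link 2: o_2 = (-1.0000, -1.7321, 2.0000)
after link 3: o_3 = (-4.0000, -3.4641, 3.0000)
after link 4: o_4 = (-8.1651, -5.6782, 7.3301)
after link 5: o_5 = (-5.3816, -8.2853, 8.8971)

-5.382 -8.285 8.897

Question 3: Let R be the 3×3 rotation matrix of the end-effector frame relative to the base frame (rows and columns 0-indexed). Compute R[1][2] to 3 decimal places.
-0.433

End-effector z-axis (col 2 of R) = (0.7500,-0.4330,0.5000)
R[1][2] = -0.4330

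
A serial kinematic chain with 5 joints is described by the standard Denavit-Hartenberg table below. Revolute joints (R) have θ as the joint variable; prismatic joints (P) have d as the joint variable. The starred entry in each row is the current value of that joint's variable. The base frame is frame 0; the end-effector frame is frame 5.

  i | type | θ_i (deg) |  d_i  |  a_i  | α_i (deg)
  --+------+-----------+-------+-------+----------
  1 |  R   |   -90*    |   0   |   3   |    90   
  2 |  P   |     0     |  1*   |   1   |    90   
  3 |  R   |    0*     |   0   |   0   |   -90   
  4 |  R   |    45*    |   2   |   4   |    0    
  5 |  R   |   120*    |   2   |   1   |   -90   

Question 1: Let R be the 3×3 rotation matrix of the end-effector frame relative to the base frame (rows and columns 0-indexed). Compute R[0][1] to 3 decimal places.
1.000

End-effector y-axis (col 1 of R) = (1.0000,0.0000,-0.0000)
R[0][1] = 1.0000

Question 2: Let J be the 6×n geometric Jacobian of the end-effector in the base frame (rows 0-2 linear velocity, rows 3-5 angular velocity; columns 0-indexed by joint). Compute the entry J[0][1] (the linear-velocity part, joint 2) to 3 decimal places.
-1.000

prismatic axis z_1 = (-1.0000,-0.0000,0.0000)
J_v[:, 1] = z_1; J_ω[:, 1] = (0,0,0)
entry J[0][1] = -1.0000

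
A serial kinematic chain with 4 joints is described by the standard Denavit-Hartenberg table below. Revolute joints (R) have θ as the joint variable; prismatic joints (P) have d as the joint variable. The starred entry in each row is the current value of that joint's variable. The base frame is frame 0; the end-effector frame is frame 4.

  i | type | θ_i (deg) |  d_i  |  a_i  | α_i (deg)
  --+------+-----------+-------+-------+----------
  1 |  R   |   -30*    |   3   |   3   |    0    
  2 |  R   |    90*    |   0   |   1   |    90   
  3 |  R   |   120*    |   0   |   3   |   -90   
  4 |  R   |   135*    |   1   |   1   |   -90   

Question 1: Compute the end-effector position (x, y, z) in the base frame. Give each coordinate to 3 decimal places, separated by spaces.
after link 1: o_1 = (2.5981, -1.5000, 3.0000)
after link 2: o_2 = (3.0981, -0.6340, 3.0000)
after link 3: o_3 = (2.3481, -1.9330, 5.5981)
after link 4: o_4 = (1.4795, -2.0233, 4.4857)

1.479 -2.023 4.486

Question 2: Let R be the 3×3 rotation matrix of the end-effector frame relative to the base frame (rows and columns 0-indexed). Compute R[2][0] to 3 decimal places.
-0.612

End-effector x-axis (col 0 of R) = (-0.4356,0.6597,-0.6124)
R[2][0] = -0.6124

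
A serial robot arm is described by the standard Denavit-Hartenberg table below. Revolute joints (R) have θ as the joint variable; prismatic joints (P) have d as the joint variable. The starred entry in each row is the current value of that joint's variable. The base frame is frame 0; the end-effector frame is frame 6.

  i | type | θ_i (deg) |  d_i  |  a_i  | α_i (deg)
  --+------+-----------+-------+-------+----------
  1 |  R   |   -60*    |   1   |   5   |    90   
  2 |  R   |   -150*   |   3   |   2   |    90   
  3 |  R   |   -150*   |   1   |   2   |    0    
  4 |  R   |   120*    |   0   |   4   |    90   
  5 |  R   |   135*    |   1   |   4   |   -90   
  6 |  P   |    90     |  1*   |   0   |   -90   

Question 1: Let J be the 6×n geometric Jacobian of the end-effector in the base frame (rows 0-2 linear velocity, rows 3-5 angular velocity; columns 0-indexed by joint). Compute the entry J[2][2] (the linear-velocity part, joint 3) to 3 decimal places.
axis z_2 = (-0.2500,0.4330,0.8660); lever o_n−o_2 = (1.8291,1.0283,3.6180)
cross product → J_v[:, 2] = (0.6761,2.4886,-1.0491)
J_ω[:, 2] = z_2
entry J[2][2] = -1.0491

-1.049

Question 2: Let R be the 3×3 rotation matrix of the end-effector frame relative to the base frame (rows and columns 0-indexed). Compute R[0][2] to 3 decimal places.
End-effector z-axis (col 2 of R) = (0.2178,0.3299,-0.9186)
R[0][2] = 0.2178

0.218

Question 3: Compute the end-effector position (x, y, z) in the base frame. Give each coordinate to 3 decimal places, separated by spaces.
0.865 -3.302 3.618

after link 1: o_1 = (2.5000, -4.3301, 1.0000)
after link 2: o_2 = (-0.9641, -4.3301, 0.0000)
after link 3: o_3 = (0.4019, -4.6962, 1.7321)
after link 4: o_4 = (0.6340, -1.0981, 0.0000)
after link 5: o_5 = (0.7293, -2.3595, 3.9242)
after link 6: o_6 = (0.8650, -3.3018, 3.6180)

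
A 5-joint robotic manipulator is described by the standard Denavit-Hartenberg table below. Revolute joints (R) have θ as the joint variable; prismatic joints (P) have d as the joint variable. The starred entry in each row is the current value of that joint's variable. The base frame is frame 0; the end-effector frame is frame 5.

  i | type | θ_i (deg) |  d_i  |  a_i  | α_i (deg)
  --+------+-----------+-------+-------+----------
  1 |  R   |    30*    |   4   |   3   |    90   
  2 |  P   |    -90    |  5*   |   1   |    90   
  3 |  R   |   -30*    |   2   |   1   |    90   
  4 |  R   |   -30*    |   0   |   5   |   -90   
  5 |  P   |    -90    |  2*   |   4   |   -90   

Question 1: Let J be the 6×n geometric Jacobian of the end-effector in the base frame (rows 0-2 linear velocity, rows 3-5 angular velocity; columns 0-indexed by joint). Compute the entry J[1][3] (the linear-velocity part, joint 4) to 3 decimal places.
axis z_3 = (-0.4330,0.7500,0.5000); lever o_n−o_3 = (-2.3995,5.6920,-2.6160)
cross product → J_v[:, 3] = (-4.8080,-2.3325,-0.6651)
J_ω[:, 3] = z_3
entry J[1][3] = -2.3325

-2.333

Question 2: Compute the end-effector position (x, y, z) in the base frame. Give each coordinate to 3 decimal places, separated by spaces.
after link 1: o_1 = (2.5981, 1.5000, 4.0000)
after link 2: o_2 = (5.0981, -2.8301, 3.0000)
after link 3: o_3 = (3.1160, -3.3971, 2.1340)
after link 4: o_4 = (4.1986, -0.2721, -1.6160)
after link 5: o_5 = (0.7165, 2.2949, -0.4821)

0.717 2.295 -0.482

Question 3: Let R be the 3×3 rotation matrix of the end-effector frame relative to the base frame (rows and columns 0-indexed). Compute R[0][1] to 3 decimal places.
0.875

End-effector y-axis (col 1 of R) = (0.8750,0.2165,0.4330)
R[0][1] = 0.8750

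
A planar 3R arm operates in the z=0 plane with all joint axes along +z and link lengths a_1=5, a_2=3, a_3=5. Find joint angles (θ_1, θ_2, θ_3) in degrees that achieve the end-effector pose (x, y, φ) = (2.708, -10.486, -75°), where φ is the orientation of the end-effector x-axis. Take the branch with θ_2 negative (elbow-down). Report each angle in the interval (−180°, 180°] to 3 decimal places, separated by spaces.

-44.999 -90.012 60.011

wrist centre = target − a_3·(cos φ, sin φ) = (1.4139, -5.6564)
cos θ_2 = (33.9937−5²−3²)/(2·5·3) = -0.0002; θ_2 = -90.0121° (elbow-down)
β = atan2(-5.6564,1.4139) = -75.9655°; ψ = atan2(-3.0000,4.9994) = -30.9670°
θ_1 = β − ψ = -44.9986°
θ_3 = φ − θ_1 − θ_2 = 60.0107° (wrapped to (-180°,180°])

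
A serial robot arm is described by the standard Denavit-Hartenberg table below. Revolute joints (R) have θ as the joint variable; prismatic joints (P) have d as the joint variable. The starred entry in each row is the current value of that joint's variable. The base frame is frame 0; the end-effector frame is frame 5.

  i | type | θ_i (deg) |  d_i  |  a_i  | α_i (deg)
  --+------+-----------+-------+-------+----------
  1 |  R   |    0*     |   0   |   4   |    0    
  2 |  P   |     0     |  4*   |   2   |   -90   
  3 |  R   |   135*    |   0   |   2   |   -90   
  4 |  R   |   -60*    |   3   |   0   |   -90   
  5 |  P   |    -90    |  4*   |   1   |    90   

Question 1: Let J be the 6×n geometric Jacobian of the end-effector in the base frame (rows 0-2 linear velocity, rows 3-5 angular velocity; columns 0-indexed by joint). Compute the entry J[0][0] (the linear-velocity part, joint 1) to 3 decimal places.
2.000

axis z_0 = ẑ; lever o_n−o_0 = (-0.6921,-2.0000,2.9647)
cross product → J_v[:, 0] = (2.0000,-0.6921,0.0000)
J_ω[:, 0] = z_0
entry J[0][0] = 2.0000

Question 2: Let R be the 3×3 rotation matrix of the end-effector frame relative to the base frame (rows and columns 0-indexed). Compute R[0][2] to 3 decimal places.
0.354

End-effector z-axis (col 2 of R) = (0.3536,-0.8660,0.3536)
R[0][2] = 0.3536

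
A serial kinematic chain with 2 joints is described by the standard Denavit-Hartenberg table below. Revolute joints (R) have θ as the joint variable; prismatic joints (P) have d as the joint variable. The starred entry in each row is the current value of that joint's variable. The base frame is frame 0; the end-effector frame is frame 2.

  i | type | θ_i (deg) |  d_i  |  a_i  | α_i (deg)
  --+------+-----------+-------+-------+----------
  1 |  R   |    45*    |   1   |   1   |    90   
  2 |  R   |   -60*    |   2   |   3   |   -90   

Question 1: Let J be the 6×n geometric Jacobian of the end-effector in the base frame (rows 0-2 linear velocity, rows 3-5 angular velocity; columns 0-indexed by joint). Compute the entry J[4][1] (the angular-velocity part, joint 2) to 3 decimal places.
-0.707

axis z_1 = (0.7071,-0.7071,0.0000); lever o_n−o_1 = (2.4749,-0.3536,-2.5981)
cross product → J_v[:, 1] = (1.8371,1.8371,1.5000)
J_ω[:, 1] = z_1
entry J[4][1] = -0.7071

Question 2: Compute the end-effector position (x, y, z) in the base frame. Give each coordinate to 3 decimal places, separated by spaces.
3.182 0.354 -1.598

after link 1: o_1 = (0.7071, 0.7071, 1.0000)
after link 2: o_2 = (3.1820, 0.3536, -1.5981)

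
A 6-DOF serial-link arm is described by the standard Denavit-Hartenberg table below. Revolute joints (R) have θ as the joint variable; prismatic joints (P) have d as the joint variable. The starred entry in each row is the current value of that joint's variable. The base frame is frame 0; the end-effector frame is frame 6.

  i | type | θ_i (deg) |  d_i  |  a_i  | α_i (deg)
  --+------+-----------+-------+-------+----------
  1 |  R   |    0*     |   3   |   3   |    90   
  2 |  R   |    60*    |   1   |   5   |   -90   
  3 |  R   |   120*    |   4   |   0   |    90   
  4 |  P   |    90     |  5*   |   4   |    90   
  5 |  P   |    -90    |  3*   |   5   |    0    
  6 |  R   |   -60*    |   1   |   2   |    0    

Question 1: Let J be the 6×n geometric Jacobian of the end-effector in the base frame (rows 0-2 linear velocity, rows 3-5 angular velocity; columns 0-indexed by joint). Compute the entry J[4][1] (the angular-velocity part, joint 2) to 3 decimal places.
axis z_1 = (0.0000,-1.0000,0.0000); lever o_n−o_1 = (-4.3612,1.9641,4.9821)
cross product → J_v[:, 1] = (-4.9821,-0.0000,-4.3612)
J_ω[:, 1] = z_1
entry J[4][1] = -1.0000

-1.000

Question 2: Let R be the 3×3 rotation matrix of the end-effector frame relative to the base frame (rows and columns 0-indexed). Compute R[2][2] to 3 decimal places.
-0.433

End-effector z-axis (col 2 of R) = (-0.2500,0.8660,-0.4330)
R[2][2] = -0.4330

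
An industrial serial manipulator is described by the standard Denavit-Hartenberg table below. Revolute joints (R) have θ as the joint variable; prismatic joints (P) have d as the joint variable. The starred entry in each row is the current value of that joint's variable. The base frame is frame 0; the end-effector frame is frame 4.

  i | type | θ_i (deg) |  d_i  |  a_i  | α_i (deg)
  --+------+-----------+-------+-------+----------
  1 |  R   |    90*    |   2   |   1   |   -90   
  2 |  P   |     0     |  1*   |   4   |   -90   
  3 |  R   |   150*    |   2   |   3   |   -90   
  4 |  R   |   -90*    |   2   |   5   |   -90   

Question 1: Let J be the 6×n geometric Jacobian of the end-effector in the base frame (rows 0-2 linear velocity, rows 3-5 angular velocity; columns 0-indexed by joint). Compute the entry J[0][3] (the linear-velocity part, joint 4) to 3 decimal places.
axis z_3 = (-0.8660,-0.5000,0.0000); lever o_n−o_3 = (-1.7321,-1.0000,-5.0000)
cross product → J_v[:, 3] = (2.5000,-4.3301,0.0000)
J_ω[:, 3] = z_3
entry J[0][3] = 2.5000

2.500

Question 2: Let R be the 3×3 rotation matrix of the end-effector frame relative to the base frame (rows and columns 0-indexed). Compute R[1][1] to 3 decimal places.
0.500

End-effector y-axis (col 1 of R) = (0.8660,0.5000,-0.0000)
R[1][1] = 0.5000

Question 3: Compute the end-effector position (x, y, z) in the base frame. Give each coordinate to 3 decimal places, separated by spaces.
after link 1: o_1 = (0.0000, 1.0000, 2.0000)
after link 2: o_2 = (-1.0000, 5.0000, 2.0000)
after link 3: o_3 = (0.5000, 2.4019, -0.0000)
after link 4: o_4 = (-1.2321, 1.4019, -5.0000)

-1.232 1.402 -5.000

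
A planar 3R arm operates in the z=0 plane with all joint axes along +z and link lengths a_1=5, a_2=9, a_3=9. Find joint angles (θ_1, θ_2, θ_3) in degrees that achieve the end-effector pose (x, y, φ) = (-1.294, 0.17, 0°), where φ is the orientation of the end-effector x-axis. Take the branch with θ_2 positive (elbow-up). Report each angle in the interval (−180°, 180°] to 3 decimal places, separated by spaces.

wrist centre = target − a_3·(cos φ, sin φ) = (-10.2940, 0.1700)
cos θ_2 = (105.9953−5²−9²)/(2·5·9) = -0.0001; θ_2 = 90.0030° (elbow-up)
β = atan2(0.1700,-10.2940) = 179.0539°; ψ = atan2(9.0000,4.9995) = 60.9477°
θ_1 = β − ψ = 118.1062°
θ_3 = φ − θ_1 − θ_2 = 151.8908° (wrapped to (-180°,180°])

118.106 90.003 151.891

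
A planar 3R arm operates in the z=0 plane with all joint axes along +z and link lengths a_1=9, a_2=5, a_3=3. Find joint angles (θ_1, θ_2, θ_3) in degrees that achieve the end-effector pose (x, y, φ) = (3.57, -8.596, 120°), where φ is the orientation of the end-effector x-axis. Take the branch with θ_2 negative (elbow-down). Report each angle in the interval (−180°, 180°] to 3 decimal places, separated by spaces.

-45.003 -59.991 -135.006

wrist centre = target − a_3·(cos φ, sin φ) = (5.0700, -11.1941)
cos θ_2 = (151.0122−9²−5²)/(2·9·5) = 0.5001; θ_2 = -59.9910° (elbow-down)
β = atan2(-11.1941,5.0700) = -65.6334°; ψ = atan2(-4.3297,11.5007) = -20.6302°
θ_1 = β − ψ = -45.0032°
θ_3 = φ − θ_1 − θ_2 = -135.0058° (wrapped to (-180°,180°])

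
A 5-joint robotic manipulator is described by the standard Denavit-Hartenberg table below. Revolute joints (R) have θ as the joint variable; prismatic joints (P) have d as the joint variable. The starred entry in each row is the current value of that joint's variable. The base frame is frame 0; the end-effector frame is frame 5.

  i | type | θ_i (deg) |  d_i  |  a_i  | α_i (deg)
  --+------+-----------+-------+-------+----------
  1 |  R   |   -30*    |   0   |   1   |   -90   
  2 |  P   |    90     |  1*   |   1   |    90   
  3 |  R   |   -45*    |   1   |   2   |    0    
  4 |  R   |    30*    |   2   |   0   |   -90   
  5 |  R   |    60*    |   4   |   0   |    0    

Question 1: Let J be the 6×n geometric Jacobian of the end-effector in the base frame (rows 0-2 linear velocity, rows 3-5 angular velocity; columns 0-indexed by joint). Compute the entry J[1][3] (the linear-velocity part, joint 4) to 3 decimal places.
0.897

axis z_3 = (0.8660,-0.5000,0.0000); lever o_n−o_3 = (3.6639,2.3461,-1.0353)
cross product → J_v[:, 3] = (0.5176,0.8966,3.8637)
J_ω[:, 3] = z_3
entry J[1][3] = 0.8966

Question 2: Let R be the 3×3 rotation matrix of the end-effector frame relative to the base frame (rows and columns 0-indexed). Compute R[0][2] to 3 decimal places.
0.483

End-effector z-axis (col 2 of R) = (0.4830,0.8365,-0.2588)
R[0][2] = 0.4830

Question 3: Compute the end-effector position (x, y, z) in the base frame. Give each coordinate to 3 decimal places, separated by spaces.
5.189 0.987 -3.449

after link 1: o_1 = (0.8660, -0.5000, 0.0000)
after link 2: o_2 = (1.3660, 0.3660, -1.0000)
after link 3: o_3 = (1.5249, -1.3587, -2.4142)
after link 4: o_4 = (3.2570, -2.3587, -2.4142)
after link 5: o_5 = (5.1888, 0.9873, -3.4495)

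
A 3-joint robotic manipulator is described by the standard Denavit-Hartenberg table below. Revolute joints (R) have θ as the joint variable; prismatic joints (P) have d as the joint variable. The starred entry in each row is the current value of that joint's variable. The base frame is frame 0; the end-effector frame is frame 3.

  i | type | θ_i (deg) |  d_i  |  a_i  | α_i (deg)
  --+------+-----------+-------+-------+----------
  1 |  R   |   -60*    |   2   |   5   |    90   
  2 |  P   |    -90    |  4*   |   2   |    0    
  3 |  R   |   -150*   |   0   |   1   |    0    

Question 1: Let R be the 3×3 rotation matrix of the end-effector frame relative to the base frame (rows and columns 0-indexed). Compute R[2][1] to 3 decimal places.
-0.500

End-effector y-axis (col 1 of R) = (-0.4330,0.7500,-0.5000)
R[2][1] = -0.5000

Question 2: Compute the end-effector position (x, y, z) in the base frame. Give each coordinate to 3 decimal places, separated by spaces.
after link 1: o_1 = (2.5000, -4.3301, 2.0000)
after link 2: o_2 = (-0.9641, -6.3301, 0.0000)
after link 3: o_3 = (-1.2141, -5.8971, 0.8660)

-1.214 -5.897 0.866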